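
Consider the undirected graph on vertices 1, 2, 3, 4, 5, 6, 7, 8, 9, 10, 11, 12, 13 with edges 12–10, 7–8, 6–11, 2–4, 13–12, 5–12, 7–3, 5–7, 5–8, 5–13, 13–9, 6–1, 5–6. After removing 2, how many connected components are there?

2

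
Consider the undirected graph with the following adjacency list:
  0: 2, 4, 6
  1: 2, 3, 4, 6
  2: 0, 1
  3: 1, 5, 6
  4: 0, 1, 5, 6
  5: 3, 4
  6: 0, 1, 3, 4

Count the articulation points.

Removing 5, for instance, still leaves 1 component. No single vertex removal increases the component count — the graph has no articulation points.

0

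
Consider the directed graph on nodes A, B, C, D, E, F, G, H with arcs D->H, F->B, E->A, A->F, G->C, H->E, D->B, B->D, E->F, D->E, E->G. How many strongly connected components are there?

3

{A, B, D, E, F, H} are all mutually reachable — one SCC of size 6.
{G} is an SCC by itself.
{C} is an SCC by itself.
That gives 3 strongly connected components.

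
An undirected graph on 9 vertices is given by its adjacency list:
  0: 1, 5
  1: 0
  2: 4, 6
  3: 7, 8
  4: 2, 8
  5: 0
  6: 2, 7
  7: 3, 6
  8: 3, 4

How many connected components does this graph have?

2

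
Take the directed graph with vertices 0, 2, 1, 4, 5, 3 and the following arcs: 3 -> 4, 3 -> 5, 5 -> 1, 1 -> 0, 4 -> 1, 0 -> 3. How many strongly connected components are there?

{0, 1, 3, 4, 5} are all mutually reachable — one SCC of size 5.
{2} is an SCC by itself.
That gives 2 strongly connected components.

2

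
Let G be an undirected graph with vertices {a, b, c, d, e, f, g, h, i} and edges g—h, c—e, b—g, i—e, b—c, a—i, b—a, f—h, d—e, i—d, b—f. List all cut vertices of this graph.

b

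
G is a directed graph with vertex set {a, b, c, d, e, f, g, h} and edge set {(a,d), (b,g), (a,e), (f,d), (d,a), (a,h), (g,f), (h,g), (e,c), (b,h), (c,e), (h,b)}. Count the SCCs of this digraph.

2

{a, b, d, f, g, h} are all mutually reachable — one SCC of size 6.
{c, e} are all mutually reachable — one SCC of size 2.
That gives 2 strongly connected components.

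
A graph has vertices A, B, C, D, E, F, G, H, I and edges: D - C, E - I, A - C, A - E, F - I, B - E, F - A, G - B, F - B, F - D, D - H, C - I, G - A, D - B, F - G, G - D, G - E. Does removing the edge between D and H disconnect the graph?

Yes

Removing D - H leaves no path between D and H: the component count goes from 1 to 2. So it is a bridge.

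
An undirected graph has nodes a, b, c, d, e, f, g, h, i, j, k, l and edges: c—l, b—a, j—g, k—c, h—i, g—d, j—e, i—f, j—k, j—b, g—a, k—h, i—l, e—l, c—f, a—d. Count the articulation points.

Removing j increases the component count from 1 to 2, so j is a cut vertex.
By contrast removing f leaves 1 component; it is not a cut vertex. No other vertex is a cut vertex either.

1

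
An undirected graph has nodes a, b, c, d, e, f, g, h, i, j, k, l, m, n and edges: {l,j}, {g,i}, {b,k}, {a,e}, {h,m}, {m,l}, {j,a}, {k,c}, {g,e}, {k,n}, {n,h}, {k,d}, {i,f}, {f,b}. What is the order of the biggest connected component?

14

Starting from a we can reach a, b, c, d, e, f, g, h, i, j, k, l, m, n. That is one component of size 14.
The largest has 14 vertices.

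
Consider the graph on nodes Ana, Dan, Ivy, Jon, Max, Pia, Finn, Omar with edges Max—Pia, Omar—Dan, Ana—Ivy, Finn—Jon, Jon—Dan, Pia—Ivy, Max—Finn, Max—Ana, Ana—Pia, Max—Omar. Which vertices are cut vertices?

Max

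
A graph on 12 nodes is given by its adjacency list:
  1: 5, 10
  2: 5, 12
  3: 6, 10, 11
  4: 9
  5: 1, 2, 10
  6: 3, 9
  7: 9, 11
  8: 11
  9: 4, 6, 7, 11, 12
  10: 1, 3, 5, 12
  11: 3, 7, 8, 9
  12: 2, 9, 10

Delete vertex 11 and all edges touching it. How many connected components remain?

With 11 gone, the remaining components are: {8}; {1, 2, 3, 4, 5, 6, 7, 9, 10, 12}.
That is 2 components.

2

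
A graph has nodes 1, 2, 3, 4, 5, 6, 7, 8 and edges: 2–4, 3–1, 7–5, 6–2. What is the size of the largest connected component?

8 is isolated — a component by itself.
Starting from 1 we can reach 1, 3. That is one component of size 2.
Starting from 5 we can reach 5, 7. That is one component of size 2.
Starting from 2 we can reach 2, 4, 6. That is one component of size 3.
The largest has 3 vertices.

3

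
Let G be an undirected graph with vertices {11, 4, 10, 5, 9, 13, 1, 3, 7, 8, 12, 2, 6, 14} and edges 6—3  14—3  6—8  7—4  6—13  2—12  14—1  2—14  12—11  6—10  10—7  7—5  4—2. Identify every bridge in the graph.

The edges on the cycle 6-10-7-4-2-14-3-6 are not bridges since each lies on that cycle.
But removing 6—13 disconnects 6 from 13; removing 6—8 disconnects 6 from 8; removing 1—14 disconnects 1 from 14; removing 11—12 disconnects 11 from 12 — these are bridges.
In total 6 edges are bridges.

1-14, 11-12, 12-2, 13-6, 5-7, 6-8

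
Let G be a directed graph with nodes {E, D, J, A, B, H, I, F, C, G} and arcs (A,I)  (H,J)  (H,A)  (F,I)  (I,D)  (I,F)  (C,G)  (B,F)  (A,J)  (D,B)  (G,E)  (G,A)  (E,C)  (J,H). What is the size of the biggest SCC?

4

{B, D, F, I} are all mutually reachable — one SCC of size 4.
{C, E, G} are all mutually reachable — one SCC of size 3.
{A, H, J} are all mutually reachable — one SCC of size 3.
The largest has 4 vertices.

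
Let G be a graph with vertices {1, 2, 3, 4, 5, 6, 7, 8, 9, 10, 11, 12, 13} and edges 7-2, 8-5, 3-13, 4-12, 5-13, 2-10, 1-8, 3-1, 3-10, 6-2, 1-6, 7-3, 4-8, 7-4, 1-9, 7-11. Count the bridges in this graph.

The edges on the cycle 3-1-8-5-13-3 are not bridges since each lies on that cycle.
But removing 9-1 disconnects 9 from 1; removing 12-4 disconnects 12 from 4; removing 11-7 disconnects 11 from 7 — these are bridges.
That makes 3 bridges.

3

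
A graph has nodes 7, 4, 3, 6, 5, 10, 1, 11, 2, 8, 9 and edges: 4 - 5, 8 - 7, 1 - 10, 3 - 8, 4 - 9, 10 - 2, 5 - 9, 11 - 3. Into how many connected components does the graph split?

6 is isolated — a component by itself.
Starting from 4 we can reach 4, 5, 9. That is one component of size 3.
Starting from 1 we can reach 1, 2, 10. That is one component of size 3.
Starting from 3 we can reach 3, 7, 8, 11. That is one component of size 4.
Total: 4 components.

4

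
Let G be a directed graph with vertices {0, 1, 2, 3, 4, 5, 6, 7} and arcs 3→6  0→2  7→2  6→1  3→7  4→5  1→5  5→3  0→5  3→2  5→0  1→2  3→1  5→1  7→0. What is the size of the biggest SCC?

6

{0, 1, 3, 5, 6, 7} are all mutually reachable — one SCC of size 6.
{2} is an SCC by itself.
{4} is an SCC by itself.
The largest has 6 vertices.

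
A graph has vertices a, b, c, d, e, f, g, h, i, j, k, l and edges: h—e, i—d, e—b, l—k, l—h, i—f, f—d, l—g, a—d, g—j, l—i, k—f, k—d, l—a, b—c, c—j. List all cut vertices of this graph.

l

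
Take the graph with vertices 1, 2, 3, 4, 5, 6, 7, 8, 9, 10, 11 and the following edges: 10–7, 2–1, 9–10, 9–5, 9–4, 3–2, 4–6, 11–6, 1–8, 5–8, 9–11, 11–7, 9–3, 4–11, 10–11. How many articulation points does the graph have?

1

Removing 9 increases the component count from 1 to 2, so 9 is a cut vertex.
By contrast removing 5 leaves 1 component; it is not a cut vertex. No other vertex is a cut vertex either.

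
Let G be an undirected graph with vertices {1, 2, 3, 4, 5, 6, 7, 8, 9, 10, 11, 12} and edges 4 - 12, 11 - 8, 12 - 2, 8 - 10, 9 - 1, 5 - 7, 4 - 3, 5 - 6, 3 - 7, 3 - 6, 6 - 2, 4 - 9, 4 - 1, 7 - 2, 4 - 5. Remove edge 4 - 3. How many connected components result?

2

4 and 3 are still connected via 4-5-7-3, so the component count stays at 2.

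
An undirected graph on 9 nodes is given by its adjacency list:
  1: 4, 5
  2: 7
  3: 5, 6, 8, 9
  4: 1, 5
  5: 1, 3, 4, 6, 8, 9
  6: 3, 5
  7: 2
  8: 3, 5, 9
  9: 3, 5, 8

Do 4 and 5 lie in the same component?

Yes

From 4 we can reach 1, 3, 4, 5, 6, 8, 9, which includes 5.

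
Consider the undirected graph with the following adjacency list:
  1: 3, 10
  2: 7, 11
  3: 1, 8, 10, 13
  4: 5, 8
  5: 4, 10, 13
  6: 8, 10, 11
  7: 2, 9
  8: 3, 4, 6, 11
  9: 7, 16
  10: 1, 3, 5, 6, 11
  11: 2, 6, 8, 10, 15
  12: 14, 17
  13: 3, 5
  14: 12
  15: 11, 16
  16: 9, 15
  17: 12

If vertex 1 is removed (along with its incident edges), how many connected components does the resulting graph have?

2

With 1 gone, the remaining components are: {12, 14, 17}; {2, 3, 4, 5, 6, 7, 8, 9, 10, 11, 13, 15, 16}.
That is 2 components.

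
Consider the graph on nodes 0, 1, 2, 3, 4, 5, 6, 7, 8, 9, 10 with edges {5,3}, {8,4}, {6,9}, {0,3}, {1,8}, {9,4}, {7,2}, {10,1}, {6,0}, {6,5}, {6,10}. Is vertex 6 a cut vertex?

Yes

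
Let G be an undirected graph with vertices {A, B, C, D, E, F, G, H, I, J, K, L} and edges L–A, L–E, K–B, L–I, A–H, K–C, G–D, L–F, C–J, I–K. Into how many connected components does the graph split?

Starting from D we can reach D, G. That is one component of size 2.
Starting from A we can reach A, B, C, E, F, H, I, J, K, L. That is one component of size 10.
Total: 2 components.

2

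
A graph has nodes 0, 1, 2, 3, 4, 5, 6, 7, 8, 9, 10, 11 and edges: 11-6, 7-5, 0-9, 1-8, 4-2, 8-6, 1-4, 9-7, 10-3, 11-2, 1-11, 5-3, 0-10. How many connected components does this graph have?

2

Starting from 0 we can reach 0, 3, 5, 7, 9, 10. That is one component of size 6.
Starting from 1 we can reach 1, 2, 4, 6, 8, 11. That is one component of size 6.
Total: 2 components.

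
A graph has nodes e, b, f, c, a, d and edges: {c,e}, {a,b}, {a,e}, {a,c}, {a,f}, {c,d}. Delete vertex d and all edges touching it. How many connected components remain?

1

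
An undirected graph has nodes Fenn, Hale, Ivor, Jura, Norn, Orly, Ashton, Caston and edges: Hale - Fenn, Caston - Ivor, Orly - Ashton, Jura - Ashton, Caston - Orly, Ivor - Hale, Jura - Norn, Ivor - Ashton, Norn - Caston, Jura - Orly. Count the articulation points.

Removing Hale increases the component count from 1 to 2, so Hale is a cut vertex.
Removing Ivor increases the component count from 1 to 2, so Ivor is a cut vertex.
By contrast removing Caston leaves 1 component; it is not a cut vertex. No other vertex is a cut vertex either.

2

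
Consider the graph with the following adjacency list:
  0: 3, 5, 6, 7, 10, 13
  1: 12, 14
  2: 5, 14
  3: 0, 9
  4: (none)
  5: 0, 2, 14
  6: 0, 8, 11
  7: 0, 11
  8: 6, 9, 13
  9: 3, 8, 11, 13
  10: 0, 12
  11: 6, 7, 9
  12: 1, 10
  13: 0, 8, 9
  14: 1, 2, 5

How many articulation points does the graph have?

1

Removing 0 increases the component count from 2 to 3, so 0 is a cut vertex.
By contrast removing 10 leaves 2 components; it is not a cut vertex. No other vertex is a cut vertex either.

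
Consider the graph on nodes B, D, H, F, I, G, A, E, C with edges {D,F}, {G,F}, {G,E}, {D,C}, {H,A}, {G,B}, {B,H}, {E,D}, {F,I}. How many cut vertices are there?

5

Removing B increases the component count from 1 to 2, so B is a cut vertex.
Removing D increases the component count from 1 to 2, so D is a cut vertex.
Removing F increases the component count from 1 to 2, so F is a cut vertex.
Likewise G, H are cut vertices.
By contrast removing C leaves 1 component; it is not a cut vertex. No other vertex is a cut vertex either.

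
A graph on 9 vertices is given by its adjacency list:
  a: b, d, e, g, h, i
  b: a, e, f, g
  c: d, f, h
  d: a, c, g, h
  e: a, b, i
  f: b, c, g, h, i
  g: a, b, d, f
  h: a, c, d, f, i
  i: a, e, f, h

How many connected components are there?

Starting from a we can reach a, b, c, d, e, f, g, h, i. That is one component of size 9.
Total: 1 component.

1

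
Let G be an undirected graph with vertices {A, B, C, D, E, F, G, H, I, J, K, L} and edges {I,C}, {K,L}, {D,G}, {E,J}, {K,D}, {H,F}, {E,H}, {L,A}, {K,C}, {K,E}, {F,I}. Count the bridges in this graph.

5

The edges on the cycle K-E-H-F-I-C-K are not bridges since each lies on that cycle.
But removing K—L disconnects K from L; removing G—D disconnects G from D; removing A—L disconnects A from L; removing K—D disconnects K from D — these are bridges.
In total 5 edges are bridges.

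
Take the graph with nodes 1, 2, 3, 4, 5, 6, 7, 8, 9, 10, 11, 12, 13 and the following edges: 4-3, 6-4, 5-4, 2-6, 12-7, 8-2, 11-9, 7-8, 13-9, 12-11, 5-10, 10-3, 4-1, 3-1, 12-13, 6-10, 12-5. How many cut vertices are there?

1

Removing 12 increases the component count from 1 to 2, so 12 is a cut vertex.
By contrast removing 8 leaves 1 component; it is not a cut vertex. No other vertex is a cut vertex either.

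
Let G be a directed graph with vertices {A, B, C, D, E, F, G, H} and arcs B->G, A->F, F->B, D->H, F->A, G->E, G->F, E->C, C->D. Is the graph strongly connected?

There is no directed path from D to G, so the graph is not strongly connected.

No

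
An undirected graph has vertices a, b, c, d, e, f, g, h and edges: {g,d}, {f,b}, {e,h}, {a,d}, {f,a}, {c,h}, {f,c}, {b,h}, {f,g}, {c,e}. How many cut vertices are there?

Removing f increases the component count from 1 to 2, so f is a cut vertex.
By contrast removing c leaves 1 component; it is not a cut vertex. No other vertex is a cut vertex either.

1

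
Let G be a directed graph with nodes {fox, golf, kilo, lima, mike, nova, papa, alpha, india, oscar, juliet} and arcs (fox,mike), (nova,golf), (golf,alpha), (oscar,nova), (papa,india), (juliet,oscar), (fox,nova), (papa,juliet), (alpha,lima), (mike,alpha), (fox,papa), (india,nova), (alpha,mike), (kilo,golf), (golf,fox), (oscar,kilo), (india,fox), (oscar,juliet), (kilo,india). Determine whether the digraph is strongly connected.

There is no directed path from lima to india, so the graph is not strongly connected.

No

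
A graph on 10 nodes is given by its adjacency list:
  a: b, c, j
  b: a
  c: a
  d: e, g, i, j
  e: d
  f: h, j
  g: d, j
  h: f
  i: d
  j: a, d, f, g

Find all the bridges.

The edges on the cycle d-g-j-d are not bridges since each lies on that cycle.
But removing f-h disconnects f from h; removing c-a disconnects c from a; removing j-f disconnects j from f; removing j-a disconnects j from a — these are bridges.
In total 7 edges are bridges.

a-b, a-c, a-j, d-e, d-i, f-h, f-j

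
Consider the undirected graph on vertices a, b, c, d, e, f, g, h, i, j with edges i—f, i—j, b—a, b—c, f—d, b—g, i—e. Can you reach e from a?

The component containing a is {a, b, c, g}, and e is not in it.

No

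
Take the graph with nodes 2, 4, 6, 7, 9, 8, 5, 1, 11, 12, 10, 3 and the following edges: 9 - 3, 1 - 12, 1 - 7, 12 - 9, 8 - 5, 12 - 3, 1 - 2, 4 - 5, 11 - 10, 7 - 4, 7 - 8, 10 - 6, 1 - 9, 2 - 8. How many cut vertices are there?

Removing 1 increases the component count from 2 to 3, so 1 is a cut vertex.
Removing 10 increases the component count from 2 to 3, so 10 is a cut vertex.
By contrast removing 2 leaves 2 components; it is not a cut vertex. No other vertex is a cut vertex either.

2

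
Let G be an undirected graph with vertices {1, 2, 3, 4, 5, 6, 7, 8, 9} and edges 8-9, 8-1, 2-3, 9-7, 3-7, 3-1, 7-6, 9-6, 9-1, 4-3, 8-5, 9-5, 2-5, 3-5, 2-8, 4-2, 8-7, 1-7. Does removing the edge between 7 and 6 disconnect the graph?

No

After removing 7-6, the path 7-9-6 still connects them, so the edge is not a bridge.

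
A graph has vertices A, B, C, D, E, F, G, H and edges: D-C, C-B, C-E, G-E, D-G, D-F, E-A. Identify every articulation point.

C, D, E

Removing C increases the component count from 2 to 3, so C is a cut vertex.
Removing D increases the component count from 2 to 3, so D is a cut vertex.
Removing E increases the component count from 2 to 3, so E is a cut vertex.
By contrast removing G leaves 2 components; it is not a cut vertex. No other vertex is a cut vertex either.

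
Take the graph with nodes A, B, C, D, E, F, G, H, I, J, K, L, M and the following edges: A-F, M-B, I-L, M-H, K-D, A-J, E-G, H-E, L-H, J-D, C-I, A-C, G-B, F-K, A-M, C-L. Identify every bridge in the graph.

none

The edges on the cycle C-I-L-C are not bridges since each lies on that cycle.
Every edge lies on some cycle, so there are no bridges.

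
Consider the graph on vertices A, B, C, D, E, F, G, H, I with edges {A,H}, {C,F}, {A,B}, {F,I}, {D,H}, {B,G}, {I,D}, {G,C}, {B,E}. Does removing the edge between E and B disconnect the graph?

Removing E - B leaves no path between E and B: the component count goes from 1 to 2. So it is a bridge.

Yes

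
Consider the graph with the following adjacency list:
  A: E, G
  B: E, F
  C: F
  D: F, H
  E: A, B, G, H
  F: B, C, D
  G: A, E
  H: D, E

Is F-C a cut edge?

Removing F-C leaves no path between F and C: the component count goes from 1 to 2. So it is a bridge.

Yes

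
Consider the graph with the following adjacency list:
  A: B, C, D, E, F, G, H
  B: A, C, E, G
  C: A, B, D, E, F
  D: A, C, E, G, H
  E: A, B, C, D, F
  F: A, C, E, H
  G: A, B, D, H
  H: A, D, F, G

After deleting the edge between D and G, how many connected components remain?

1

D and G are still connected via D-A-G, so the component count stays at 1.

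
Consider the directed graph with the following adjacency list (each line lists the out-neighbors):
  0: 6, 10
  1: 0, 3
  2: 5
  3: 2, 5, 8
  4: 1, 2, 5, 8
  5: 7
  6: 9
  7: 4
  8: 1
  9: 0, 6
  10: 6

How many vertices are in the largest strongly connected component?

7

{1, 2, 3, 4, 5, 7, 8} are all mutually reachable — one SCC of size 7.
{0, 6, 9, 10} are all mutually reachable — one SCC of size 4.
The largest has 7 vertices.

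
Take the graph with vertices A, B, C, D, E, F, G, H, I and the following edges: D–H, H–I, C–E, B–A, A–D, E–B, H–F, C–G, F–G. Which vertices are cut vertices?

H

Removing H increases the component count from 1 to 2, so H is a cut vertex.
By contrast removing A leaves 1 component; it is not a cut vertex. No other vertex is a cut vertex either.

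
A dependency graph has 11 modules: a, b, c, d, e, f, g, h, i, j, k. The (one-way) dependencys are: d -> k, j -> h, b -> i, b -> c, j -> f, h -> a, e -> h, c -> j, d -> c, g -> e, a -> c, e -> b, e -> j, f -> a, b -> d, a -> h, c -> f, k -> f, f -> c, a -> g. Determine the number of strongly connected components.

2

{a, b, c, d, e, f, g, h, j, k} are all mutually reachable — one SCC of size 10.
{i} is an SCC by itself.
That gives 2 strongly connected components.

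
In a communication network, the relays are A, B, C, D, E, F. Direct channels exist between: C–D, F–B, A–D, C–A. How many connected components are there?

3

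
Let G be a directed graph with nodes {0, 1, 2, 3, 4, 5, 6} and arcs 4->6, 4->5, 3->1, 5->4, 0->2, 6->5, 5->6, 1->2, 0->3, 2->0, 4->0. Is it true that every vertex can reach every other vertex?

No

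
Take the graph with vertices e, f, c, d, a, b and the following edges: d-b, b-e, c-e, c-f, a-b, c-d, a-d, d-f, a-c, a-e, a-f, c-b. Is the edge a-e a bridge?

No

After removing a-e, the path a-c-e still connects them, so the edge is not a bridge.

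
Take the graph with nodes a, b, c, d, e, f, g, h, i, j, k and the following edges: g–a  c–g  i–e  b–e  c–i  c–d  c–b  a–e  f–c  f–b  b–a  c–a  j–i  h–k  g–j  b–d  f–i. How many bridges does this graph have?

1

The edges on the cycle c-b-d-c are not bridges since each lies on that cycle.
But removing h–k disconnects h from k — this is a bridge.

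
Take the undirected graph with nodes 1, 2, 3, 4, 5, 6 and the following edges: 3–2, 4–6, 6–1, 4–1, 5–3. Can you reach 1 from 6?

Yes

From 6 we can reach 1, 4, 6, which includes 1.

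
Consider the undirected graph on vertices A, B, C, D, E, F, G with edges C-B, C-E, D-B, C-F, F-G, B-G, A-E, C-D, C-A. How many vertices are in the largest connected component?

7

Starting from A we can reach A, B, C, D, E, F, G. That is one component of size 7.
The largest has 7 vertices.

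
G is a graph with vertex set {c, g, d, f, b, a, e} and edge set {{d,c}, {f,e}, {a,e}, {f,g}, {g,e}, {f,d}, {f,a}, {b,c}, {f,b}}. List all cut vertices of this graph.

Removing f increases the component count from 1 to 2, so f is a cut vertex.
By contrast removing b leaves 1 component; it is not a cut vertex. No other vertex is a cut vertex either.

f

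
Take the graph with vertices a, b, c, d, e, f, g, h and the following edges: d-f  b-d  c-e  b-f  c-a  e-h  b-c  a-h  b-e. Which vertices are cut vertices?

b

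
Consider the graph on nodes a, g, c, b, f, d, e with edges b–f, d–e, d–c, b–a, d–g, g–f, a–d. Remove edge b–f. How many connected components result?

1

b and f are still connected via b-a-d-g-f, so the component count stays at 1.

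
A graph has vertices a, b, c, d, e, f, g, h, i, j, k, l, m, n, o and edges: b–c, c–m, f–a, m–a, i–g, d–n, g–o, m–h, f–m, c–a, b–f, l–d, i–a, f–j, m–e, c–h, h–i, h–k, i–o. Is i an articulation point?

Yes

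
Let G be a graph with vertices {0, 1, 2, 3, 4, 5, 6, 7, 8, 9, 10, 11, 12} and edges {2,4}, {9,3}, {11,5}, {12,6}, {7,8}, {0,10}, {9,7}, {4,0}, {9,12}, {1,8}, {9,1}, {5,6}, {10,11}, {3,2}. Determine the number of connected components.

1

Starting from 0 we can reach 0, 1, 2, 3, 4, 5, 6, 7, 8, 9, 10, 11, 12. That is one component of size 13.
Total: 1 component.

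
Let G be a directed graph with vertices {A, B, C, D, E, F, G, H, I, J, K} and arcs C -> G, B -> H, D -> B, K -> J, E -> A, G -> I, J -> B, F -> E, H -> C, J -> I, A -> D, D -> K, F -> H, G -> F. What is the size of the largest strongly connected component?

10

{A, B, C, D, E, F, G, H, J, K} are all mutually reachable — one SCC of size 10.
{I} is an SCC by itself.
The largest has 10 vertices.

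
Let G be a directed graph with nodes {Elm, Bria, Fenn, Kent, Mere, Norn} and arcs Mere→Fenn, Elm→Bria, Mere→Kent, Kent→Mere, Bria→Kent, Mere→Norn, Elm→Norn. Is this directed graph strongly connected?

There is no directed path from Kent to Elm, so the graph is not strongly connected.

No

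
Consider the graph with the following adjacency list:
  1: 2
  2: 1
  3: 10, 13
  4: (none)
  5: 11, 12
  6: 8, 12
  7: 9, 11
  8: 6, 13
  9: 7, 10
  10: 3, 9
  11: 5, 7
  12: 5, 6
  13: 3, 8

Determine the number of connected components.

3

4 is isolated — a component by itself.
Starting from 1 we can reach 1, 2. That is one component of size 2.
Starting from 3 we can reach 3, 5, 6, 7, 8, 9, 10, 11, 12, 13. That is one component of size 10.
Total: 3 components.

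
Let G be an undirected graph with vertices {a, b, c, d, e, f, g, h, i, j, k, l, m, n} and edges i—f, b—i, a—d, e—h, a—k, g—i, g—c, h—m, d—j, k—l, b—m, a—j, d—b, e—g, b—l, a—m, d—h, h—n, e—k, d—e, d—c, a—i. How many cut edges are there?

2

The edges on the cycle d-e-g-i-b-d are not bridges since each lies on that cycle.
But removing n—h disconnects n from h; removing i—f disconnects i from f — these are bridges.
That makes 2 bridges.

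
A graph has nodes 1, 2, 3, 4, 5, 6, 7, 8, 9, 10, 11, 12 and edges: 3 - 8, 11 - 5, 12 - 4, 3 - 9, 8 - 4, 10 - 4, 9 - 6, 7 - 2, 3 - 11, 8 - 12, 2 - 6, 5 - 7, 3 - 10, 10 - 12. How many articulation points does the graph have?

1

Removing 3 increases the component count from 2 to 3, so 3 is a cut vertex.
By contrast removing 5 leaves 2 components; it is not a cut vertex. No other vertex is a cut vertex either.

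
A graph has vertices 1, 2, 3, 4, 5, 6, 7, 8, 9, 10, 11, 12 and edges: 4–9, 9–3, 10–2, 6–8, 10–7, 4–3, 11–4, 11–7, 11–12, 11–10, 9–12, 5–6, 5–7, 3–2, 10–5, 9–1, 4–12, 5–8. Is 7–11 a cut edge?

After removing 7–11, the path 7-10-11 still connects them, so the edge is not a bridge.

No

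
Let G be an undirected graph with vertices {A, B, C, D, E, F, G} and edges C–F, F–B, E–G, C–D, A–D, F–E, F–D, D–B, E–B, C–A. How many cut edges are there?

1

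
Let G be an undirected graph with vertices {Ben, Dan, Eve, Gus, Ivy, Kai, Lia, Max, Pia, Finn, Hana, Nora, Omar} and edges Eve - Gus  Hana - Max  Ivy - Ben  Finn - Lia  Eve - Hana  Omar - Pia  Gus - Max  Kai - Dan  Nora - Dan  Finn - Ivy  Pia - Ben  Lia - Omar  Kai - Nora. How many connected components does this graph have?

Starting from Dan we can reach Dan, Kai, Nora. That is one component of size 3.
Starting from Eve we can reach Eve, Gus, Max, Hana. That is one component of size 4.
Starting from Ben we can reach Ben, Ivy, Lia, Pia, Finn, Omar. That is one component of size 6.
Total: 3 components.

3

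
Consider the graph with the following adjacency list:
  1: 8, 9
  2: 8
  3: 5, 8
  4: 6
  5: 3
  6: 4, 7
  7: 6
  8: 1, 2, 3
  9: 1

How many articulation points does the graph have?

Removing 1 increases the component count from 2 to 3, so 1 is a cut vertex.
Removing 3 increases the component count from 2 to 3, so 3 is a cut vertex.
Removing 6 increases the component count from 2 to 3, so 6 is a cut vertex.
Likewise 8 is a cut vertex.
By contrast removing 2 leaves 2 components; it is not a cut vertex. No other vertex is a cut vertex either.

4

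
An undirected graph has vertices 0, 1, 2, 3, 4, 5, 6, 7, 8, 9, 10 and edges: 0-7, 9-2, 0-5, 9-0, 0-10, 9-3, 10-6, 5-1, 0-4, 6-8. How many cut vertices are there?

Removing 0 increases the component count from 1 to 5, so 0 is a cut vertex.
Removing 5 increases the component count from 1 to 2, so 5 is a cut vertex.
Removing 6 increases the component count from 1 to 2, so 6 is a cut vertex.
Likewise 9, 10 are cut vertices.
By contrast removing 1 leaves 1 component; it is not a cut vertex. No other vertex is a cut vertex either.

5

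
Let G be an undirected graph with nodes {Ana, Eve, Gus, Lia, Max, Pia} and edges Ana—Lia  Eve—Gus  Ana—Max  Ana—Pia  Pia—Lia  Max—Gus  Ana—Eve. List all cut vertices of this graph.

Removing Ana increases the component count from 1 to 2, so Ana is a cut vertex.
By contrast removing Pia leaves 1 component; it is not a cut vertex. No other vertex is a cut vertex either.

Ana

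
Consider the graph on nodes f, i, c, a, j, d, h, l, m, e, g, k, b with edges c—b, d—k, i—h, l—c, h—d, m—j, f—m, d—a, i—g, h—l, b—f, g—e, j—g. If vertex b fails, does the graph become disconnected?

No

Deleting b leaves 1 component (was 1) (its neighbors c, f remain connected to each other), so b is not a cut vertex.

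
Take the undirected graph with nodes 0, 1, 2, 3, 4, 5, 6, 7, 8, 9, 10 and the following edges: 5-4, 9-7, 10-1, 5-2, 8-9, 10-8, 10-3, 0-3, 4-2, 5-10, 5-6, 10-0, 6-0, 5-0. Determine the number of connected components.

1

Starting from 0 we can reach 0, 1, 2, 3, 4, 5, 6, 7, 8, 9, 10. That is one component of size 11.
Total: 1 component.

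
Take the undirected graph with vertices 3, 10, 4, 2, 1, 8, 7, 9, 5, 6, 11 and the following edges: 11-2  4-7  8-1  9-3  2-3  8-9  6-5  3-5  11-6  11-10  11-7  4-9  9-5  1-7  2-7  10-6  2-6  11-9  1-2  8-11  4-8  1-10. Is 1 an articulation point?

Deleting 1 leaves 1 component (was 1) (its neighbors 2, 7, 8, 10 remain connected to each other), so 1 is not a cut vertex.

No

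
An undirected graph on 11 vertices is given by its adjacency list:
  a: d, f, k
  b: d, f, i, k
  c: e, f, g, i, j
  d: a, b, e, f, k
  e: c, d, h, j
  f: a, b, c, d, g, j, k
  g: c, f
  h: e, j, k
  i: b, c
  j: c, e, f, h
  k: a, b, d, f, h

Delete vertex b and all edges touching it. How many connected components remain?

1

With b gone, the remaining components are: {a, c, d, e, f, g, h, i, j, k}.
That is 1 component.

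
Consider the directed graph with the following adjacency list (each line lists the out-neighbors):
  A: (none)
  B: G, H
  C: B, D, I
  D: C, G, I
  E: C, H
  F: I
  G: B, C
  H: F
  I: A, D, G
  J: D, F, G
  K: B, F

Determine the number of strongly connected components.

5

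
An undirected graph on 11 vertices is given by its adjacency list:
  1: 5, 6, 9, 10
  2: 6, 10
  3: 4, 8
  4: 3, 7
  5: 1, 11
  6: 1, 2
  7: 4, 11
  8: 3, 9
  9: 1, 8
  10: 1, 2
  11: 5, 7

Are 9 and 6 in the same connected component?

Yes

From 9 we can reach 1, 2, 3, 4, 5, 6, 7, 8, 9, 10, 11, which includes 6.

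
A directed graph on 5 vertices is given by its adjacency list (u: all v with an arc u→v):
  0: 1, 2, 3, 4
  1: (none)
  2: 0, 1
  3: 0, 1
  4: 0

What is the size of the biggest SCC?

{0, 2, 3, 4} are all mutually reachable — one SCC of size 4.
{1} is an SCC by itself.
The largest has 4 vertices.

4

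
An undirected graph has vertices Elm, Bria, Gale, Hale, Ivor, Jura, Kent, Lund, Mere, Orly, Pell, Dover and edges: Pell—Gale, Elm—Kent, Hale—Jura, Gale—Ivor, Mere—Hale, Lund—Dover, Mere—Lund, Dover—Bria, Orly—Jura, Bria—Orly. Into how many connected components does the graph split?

Starting from Elm we can reach Elm, Kent. That is one component of size 2.
Starting from Gale we can reach Gale, Ivor, Pell. That is one component of size 3.
Starting from Bria we can reach Bria, Hale, Jura, Lund, Mere, Orly, Dover. That is one component of size 7.
Total: 3 components.

3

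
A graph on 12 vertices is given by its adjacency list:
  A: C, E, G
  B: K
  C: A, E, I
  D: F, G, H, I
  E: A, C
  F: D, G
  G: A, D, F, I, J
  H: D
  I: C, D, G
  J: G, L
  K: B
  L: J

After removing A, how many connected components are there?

With A gone, the remaining components are: {B, K}; {C, D, E, F, G, H, I, J, L}.
That is 2 components.

2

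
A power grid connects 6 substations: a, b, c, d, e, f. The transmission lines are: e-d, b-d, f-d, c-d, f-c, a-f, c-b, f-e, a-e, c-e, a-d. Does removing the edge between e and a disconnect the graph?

After removing e-a, the path e-f-a still connects them, so the edge is not a bridge.

No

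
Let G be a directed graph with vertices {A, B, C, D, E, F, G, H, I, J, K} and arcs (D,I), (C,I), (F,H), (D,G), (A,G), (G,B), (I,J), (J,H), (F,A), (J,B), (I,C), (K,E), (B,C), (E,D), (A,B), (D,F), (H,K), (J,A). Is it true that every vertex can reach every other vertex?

Yes

From I we can reach every vertex (A, B, C, D, E, F, G, H, I, J, K), and every vertex can reach I (A, B, C, D, E, F, G, H, I, J, K). So the whole graph is one strongly connected component.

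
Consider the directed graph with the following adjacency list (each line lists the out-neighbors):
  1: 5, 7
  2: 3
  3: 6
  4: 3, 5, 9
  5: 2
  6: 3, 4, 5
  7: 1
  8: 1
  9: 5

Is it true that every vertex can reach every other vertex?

No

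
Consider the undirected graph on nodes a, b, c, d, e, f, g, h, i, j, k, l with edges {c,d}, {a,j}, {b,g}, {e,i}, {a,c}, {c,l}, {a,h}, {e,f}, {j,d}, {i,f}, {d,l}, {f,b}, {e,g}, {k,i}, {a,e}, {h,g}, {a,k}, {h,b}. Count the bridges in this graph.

The edges on the cycle a-j-d-l-c-a are not bridges since each lies on that cycle.
Every edge lies on some cycle, so there are no bridges.

0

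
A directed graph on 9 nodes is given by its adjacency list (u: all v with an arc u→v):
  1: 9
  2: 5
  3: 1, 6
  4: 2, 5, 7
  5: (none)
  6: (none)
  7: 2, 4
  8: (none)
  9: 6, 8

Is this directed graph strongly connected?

No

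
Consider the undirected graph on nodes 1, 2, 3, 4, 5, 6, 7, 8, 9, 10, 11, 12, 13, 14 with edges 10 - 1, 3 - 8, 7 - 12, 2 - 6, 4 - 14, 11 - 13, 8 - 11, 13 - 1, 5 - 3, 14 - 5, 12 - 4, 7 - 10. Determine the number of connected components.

3

9 is isolated — a component by itself.
Starting from 2 we can reach 2, 6. That is one component of size 2.
Starting from 1 we can reach 1, 3, 4, 5, 7, 8, 10, 11, 12, 13, 14. That is one component of size 11.
Total: 3 components.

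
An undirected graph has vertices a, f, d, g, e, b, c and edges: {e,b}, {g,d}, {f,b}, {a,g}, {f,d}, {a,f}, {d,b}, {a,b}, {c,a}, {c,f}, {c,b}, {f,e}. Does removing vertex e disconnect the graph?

No

Deleting e leaves 1 component (was 1) (its neighbors b, f remain connected to each other), so e is not a cut vertex.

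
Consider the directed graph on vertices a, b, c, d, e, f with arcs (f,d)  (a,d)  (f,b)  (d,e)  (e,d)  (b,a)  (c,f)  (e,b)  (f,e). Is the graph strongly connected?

No

There is no directed path from b to c, so the graph is not strongly connected.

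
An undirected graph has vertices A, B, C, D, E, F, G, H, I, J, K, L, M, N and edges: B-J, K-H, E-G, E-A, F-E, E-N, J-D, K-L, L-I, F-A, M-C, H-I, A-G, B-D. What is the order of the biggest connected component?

5

Starting from C we can reach C, M. That is one component of size 2.
Starting from B we can reach B, D, J. That is one component of size 3.
Starting from H we can reach H, I, K, L. That is one component of size 4.
Starting from A we can reach A, E, F, G, N. That is one component of size 5.
The largest has 5 vertices.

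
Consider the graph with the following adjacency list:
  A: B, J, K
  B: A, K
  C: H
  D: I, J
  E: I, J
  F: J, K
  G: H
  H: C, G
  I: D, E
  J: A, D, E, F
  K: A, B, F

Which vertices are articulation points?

Removing H increases the component count from 2 to 3, so H is a cut vertex.
Removing J increases the component count from 2 to 3, so J is a cut vertex.
By contrast removing A leaves 2 components; it is not a cut vertex. No other vertex is a cut vertex either.

H, J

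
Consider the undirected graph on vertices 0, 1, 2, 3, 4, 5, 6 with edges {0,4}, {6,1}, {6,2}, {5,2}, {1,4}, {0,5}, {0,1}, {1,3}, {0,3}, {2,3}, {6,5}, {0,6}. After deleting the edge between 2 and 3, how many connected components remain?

2 and 3 are still connected via 2-6-0-3, so the component count stays at 1.

1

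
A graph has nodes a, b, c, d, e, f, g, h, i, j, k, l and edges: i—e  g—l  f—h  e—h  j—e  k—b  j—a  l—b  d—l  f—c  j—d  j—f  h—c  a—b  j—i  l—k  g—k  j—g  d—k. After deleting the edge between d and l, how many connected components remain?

d and l are still connected via d-k-l, so the component count stays at 1.

1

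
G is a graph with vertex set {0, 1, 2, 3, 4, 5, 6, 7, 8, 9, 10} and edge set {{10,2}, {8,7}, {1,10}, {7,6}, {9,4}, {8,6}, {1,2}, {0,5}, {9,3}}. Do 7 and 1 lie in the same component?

The component containing 7 is {6, 7, 8}, and 1 is not in it.

No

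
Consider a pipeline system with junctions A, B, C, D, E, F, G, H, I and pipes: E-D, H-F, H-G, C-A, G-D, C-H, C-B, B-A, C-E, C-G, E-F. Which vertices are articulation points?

Removing C increases the component count from 2 to 3, so C is a cut vertex.
By contrast removing A leaves 2 components; it is not a cut vertex. No other vertex is a cut vertex either.

C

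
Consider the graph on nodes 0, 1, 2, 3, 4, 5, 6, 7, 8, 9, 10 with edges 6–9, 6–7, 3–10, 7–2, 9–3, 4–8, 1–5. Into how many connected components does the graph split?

0 is isolated — a component by itself.
Starting from 1 we can reach 1, 5. That is one component of size 2.
Starting from 4 we can reach 4, 8. That is one component of size 2.
Starting from 2 we can reach 2, 3, 6, 7, 9, 10. That is one component of size 6.
Total: 4 components.

4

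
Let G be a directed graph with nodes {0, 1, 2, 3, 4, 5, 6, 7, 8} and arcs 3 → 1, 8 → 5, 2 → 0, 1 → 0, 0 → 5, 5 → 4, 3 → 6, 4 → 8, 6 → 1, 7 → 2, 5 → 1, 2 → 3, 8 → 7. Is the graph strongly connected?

From 8 we can reach every vertex (0, 1, 2, 3, 4, 5, 6, 7, 8), and every vertex can reach 8 (0, 1, 2, 3, 4, 5, 6, 7, 8). So the whole graph is one strongly connected component.

Yes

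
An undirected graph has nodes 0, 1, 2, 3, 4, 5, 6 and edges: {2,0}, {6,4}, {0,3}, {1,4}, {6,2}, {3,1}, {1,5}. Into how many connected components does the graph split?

1

Starting from 0 we can reach 0, 1, 2, 3, 4, 5, 6. That is one component of size 7.
Total: 1 component.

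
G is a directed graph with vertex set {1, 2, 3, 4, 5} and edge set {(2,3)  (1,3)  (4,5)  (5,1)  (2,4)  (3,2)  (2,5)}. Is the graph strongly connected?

From 1 we can reach every vertex (1, 2, 3, 4, 5), and every vertex can reach 1 (1, 2, 3, 4, 5). So the whole graph is one strongly connected component.

Yes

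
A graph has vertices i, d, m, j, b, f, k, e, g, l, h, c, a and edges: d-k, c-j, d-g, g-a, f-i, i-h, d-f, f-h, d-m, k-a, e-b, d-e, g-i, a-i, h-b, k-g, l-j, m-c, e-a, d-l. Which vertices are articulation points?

Removing d increases the component count from 1 to 2, so d is a cut vertex.
By contrast removing i leaves 1 component; it is not a cut vertex. No other vertex is a cut vertex either.

d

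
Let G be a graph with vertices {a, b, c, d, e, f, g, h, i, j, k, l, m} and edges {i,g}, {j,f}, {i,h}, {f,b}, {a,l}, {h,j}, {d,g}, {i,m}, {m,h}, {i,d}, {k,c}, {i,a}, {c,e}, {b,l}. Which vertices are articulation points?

Removing c increases the component count from 2 to 3, so c is a cut vertex.
Removing i increases the component count from 2 to 3, so i is a cut vertex.
By contrast removing j leaves 2 components; it is not a cut vertex. No other vertex is a cut vertex either.

c, i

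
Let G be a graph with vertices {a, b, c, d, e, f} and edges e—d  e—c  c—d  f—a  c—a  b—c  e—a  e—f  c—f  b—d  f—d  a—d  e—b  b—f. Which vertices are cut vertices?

Removing f, for instance, still leaves 1 component. No single vertex removal increases the component count — the graph has no articulation points.

none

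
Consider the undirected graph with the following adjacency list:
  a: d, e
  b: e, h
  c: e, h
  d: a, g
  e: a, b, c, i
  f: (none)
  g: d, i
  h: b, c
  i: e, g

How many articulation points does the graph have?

1

Removing e increases the component count from 2 to 3, so e is a cut vertex.
By contrast removing d leaves 2 components; it is not a cut vertex. No other vertex is a cut vertex either.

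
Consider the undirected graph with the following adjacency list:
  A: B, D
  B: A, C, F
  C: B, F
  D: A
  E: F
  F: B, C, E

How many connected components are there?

1

Starting from A we can reach A, B, C, D, E, F. That is one component of size 6.
Total: 1 component.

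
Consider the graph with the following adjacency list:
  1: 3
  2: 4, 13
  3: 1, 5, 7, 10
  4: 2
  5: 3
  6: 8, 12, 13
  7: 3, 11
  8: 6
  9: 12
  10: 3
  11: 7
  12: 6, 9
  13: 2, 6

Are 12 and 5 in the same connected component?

No

The component containing 12 is {2, 4, 6, 8, 9, 12, 13}, and 5 is not in it.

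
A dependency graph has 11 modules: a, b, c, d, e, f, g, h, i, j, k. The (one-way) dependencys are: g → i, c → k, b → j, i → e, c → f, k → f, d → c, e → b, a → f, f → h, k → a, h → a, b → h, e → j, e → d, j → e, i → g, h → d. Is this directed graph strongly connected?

There is no directed path from a to i, so the graph is not strongly connected.

No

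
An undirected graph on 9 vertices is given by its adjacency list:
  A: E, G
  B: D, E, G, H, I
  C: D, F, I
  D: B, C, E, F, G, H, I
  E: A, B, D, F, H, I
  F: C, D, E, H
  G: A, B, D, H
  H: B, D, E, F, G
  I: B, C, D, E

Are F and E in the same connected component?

Yes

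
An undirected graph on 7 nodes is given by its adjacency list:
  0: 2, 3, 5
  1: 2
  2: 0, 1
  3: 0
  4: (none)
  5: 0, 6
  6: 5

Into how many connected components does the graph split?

2

4 is isolated — a component by itself.
Starting from 0 we can reach 0, 1, 2, 3, 5, 6. That is one component of size 6.
Total: 2 components.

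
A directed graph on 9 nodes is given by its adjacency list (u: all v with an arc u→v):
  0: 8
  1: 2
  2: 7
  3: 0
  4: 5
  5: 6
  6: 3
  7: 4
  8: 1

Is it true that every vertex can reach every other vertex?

Yes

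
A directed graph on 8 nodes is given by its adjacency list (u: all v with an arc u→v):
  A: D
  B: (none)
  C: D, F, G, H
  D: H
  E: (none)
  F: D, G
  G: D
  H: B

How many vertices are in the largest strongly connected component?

{E} is an SCC by itself.
{H} is an SCC by itself.
{F} is an SCC by itself.
{B} is an SCC by itself.
{A} is an SCC by itself.
(and 3 more singleton SCCs)
The largest has 1 vertex.

1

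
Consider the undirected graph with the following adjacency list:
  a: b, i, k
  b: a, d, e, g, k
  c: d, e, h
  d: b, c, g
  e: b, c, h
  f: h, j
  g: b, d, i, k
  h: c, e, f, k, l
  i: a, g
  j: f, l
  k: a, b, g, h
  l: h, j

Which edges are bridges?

The edges on the cycle h-l-j-f-h are not bridges since each lies on that cycle.
Every edge lies on some cycle, so there are no bridges.

none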